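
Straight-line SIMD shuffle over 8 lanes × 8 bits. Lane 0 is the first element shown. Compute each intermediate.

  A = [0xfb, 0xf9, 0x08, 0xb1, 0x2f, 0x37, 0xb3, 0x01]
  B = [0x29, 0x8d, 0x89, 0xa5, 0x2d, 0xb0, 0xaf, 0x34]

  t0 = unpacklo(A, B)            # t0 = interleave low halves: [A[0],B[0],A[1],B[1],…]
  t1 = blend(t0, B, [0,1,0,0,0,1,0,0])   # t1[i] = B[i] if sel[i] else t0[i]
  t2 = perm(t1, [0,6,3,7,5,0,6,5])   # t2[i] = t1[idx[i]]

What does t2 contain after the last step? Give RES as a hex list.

→ t0 |fb|29|f9|8d|08|89|b1|a5|
→ t1 |fb|8d|f9|8d|08|b0|b1|a5|
→ t2 |fb|b1|8d|a5|b0|fb|b1|b0|

RES = [ 0xfb  0xb1  0x8d  0xa5  0xb0  0xfb  0xb1  0xb0 ]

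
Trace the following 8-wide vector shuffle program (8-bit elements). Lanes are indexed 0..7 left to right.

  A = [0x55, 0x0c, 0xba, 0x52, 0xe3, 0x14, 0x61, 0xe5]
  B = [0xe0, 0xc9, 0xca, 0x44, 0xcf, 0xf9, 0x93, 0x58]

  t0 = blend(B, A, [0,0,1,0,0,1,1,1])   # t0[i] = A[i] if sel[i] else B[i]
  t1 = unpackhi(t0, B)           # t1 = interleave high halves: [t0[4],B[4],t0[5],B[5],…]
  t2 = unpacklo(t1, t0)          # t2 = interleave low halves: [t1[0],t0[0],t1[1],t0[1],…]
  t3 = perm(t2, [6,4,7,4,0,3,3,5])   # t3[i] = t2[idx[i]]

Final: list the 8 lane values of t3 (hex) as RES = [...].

RES = [0xf9, 0x14, 0x44, 0x14, 0xcf, 0xc9, 0xc9, 0xba]

→ t0 |e0|c9|ba|44|cf|14|61|e5|
→ t1 |cf|cf|14|f9|61|93|e5|58|
→ t2 |cf|e0|cf|c9|14|ba|f9|44|
→ t3 |f9|14|44|14|cf|c9|c9|ba|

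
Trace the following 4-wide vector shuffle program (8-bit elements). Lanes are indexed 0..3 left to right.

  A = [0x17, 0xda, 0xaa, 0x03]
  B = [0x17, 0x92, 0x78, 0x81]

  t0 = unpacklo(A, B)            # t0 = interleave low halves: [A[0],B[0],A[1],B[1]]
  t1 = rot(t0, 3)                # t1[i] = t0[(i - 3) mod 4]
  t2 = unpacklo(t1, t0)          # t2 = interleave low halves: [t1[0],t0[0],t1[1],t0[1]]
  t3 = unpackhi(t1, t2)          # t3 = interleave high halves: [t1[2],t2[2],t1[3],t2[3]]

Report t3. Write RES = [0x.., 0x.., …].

t0 = [0x17, 0x17, 0xda, 0x92]
t1 = [0x17, 0xda, 0x92, 0x17]
t2 = [0x17, 0x17, 0xda, 0x17]
t3 = [0x92, 0xda, 0x17, 0x17]

RES = [ 0x92  0xda  0x17  0x17 ]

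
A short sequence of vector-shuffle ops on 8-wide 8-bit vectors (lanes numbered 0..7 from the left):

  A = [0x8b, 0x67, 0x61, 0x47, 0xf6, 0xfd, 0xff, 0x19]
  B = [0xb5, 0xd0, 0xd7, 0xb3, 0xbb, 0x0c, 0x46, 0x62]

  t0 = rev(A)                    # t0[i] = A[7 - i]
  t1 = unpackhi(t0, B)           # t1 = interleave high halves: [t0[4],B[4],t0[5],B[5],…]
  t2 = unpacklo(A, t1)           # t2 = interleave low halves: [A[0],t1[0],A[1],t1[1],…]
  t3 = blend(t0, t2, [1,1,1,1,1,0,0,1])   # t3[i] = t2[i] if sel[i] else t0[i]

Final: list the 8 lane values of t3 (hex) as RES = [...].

RES = [0x8b, 0x47, 0x67, 0xbb, 0x61, 0x61, 0x67, 0x0c]

t0 = [0x19, 0xff, 0xfd, 0xf6, 0x47, 0x61, 0x67, 0x8b]
t1 = [0x47, 0xbb, 0x61, 0x0c, 0x67, 0x46, 0x8b, 0x62]
t2 = [0x8b, 0x47, 0x67, 0xbb, 0x61, 0x61, 0x47, 0x0c]
t3 = [0x8b, 0x47, 0x67, 0xbb, 0x61, 0x61, 0x67, 0x0c]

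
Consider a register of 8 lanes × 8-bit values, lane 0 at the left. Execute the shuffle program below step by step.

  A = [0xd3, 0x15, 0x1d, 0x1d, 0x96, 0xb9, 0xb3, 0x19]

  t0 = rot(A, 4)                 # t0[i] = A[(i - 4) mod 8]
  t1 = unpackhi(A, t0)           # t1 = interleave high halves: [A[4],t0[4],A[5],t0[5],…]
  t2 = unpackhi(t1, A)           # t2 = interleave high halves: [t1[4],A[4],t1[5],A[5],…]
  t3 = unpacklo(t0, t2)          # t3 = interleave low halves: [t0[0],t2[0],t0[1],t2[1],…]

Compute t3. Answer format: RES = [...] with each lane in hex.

  t0: 96 b9 b3 19 d3 15 1d 1d
  t1: 96 d3 b9 15 b3 1d 19 1d
  t2: b3 96 1d b9 19 b3 1d 19
  t3: 96 b3 b9 96 b3 1d 19 b9

RES = [ 0x96  0xb3  0xb9  0x96  0xb3  0x1d  0x19  0xb9 ]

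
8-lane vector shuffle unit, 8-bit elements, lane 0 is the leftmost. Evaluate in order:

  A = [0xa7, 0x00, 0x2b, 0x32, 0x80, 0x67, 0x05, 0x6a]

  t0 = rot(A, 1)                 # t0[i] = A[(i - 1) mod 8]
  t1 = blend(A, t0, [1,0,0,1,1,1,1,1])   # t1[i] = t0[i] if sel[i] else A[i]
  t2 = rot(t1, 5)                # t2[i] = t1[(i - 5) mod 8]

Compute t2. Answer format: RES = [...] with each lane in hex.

  t0: 6a a7 00 2b 32 80 67 05
  t1: 6a 00 2b 2b 32 80 67 05
  t2: 2b 32 80 67 05 6a 00 2b

RES = [0x2b, 0x32, 0x80, 0x67, 0x05, 0x6a, 0x00, 0x2b]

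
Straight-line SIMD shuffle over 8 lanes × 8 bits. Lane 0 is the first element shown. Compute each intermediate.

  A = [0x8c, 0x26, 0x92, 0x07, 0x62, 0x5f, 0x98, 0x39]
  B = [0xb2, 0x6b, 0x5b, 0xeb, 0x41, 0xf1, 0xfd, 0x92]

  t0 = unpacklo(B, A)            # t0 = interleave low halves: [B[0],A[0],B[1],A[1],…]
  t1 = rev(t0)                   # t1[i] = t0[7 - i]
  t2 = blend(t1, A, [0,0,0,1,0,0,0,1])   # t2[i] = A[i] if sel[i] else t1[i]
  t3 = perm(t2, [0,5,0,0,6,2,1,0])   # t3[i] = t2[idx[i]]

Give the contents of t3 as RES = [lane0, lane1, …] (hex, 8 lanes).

t0 = [0xb2, 0x8c, 0x6b, 0x26, 0x5b, 0x92, 0xeb, 0x07]
t1 = [0x07, 0xeb, 0x92, 0x5b, 0x26, 0x6b, 0x8c, 0xb2]
t2 = [0x07, 0xeb, 0x92, 0x07, 0x26, 0x6b, 0x8c, 0x39]
t3 = [0x07, 0x6b, 0x07, 0x07, 0x8c, 0x92, 0xeb, 0x07]

RES = [ 0x07  0x6b  0x07  0x07  0x8c  0x92  0xeb  0x07 ]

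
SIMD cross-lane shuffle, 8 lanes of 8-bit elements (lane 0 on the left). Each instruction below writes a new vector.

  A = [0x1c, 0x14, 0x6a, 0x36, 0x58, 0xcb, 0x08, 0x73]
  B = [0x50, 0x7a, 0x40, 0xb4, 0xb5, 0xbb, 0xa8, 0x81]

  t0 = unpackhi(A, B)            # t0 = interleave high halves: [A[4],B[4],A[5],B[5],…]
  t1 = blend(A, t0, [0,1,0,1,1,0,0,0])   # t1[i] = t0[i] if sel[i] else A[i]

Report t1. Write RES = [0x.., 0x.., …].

RES = [ 0x1c  0xb5  0x6a  0xbb  0x08  0xcb  0x08  0x73 ]

→ t0 |58|b5|cb|bb|08|a8|73|81|
→ t1 |1c|b5|6a|bb|08|cb|08|73|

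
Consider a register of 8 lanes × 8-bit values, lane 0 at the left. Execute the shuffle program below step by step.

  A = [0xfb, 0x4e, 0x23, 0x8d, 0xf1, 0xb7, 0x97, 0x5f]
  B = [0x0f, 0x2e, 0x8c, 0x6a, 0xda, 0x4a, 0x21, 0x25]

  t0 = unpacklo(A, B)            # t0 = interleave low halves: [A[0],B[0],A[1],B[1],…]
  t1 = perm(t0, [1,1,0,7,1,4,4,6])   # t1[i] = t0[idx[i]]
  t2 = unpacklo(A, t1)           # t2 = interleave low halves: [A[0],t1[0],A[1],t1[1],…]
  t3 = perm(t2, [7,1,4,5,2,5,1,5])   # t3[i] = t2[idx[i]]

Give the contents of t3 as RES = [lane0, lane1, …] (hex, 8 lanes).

t0 = [0xfb, 0x0f, 0x4e, 0x2e, 0x23, 0x8c, 0x8d, 0x6a]
t1 = [0x0f, 0x0f, 0xfb, 0x6a, 0x0f, 0x23, 0x23, 0x8d]
t2 = [0xfb, 0x0f, 0x4e, 0x0f, 0x23, 0xfb, 0x8d, 0x6a]
t3 = [0x6a, 0x0f, 0x23, 0xfb, 0x4e, 0xfb, 0x0f, 0xfb]

RES = [ 0x6a  0x0f  0x23  0xfb  0x4e  0xfb  0x0f  0xfb ]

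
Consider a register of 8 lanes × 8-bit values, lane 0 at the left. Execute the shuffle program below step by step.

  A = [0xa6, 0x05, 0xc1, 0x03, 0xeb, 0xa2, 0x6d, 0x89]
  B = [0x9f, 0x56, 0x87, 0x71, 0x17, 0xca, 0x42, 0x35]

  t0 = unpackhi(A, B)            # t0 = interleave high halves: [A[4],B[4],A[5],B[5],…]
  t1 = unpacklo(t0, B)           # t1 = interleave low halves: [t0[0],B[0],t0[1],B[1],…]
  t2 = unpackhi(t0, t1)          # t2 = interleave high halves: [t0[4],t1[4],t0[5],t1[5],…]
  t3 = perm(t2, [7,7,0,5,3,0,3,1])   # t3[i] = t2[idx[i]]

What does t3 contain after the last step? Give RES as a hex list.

RES = [0x71, 0x71, 0x6d, 0xca, 0x87, 0x6d, 0x87, 0xa2]

→ t0 |eb|17|a2|ca|6d|42|89|35|
→ t1 |eb|9f|17|56|a2|87|ca|71|
→ t2 |6d|a2|42|87|89|ca|35|71|
→ t3 |71|71|6d|ca|87|6d|87|a2|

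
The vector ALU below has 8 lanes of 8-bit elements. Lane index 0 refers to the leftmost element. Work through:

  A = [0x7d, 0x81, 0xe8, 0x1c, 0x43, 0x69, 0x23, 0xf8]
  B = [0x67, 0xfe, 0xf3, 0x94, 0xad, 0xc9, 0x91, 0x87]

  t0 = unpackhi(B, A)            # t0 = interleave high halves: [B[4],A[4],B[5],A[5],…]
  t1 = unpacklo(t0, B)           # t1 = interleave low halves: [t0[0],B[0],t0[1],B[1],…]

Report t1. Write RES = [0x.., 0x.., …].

t0 = [0xad, 0x43, 0xc9, 0x69, 0x91, 0x23, 0x87, 0xf8]
t1 = [0xad, 0x67, 0x43, 0xfe, 0xc9, 0xf3, 0x69, 0x94]

RES = [0xad, 0x67, 0x43, 0xfe, 0xc9, 0xf3, 0x69, 0x94]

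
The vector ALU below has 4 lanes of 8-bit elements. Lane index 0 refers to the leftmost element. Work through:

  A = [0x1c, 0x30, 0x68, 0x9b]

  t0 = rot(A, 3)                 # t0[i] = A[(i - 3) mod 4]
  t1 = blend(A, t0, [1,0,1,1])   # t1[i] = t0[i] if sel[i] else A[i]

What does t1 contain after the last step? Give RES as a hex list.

RES = [ 0x30  0x30  0x9b  0x1c ]

t0 = [0x30, 0x68, 0x9b, 0x1c]
t1 = [0x30, 0x30, 0x9b, 0x1c]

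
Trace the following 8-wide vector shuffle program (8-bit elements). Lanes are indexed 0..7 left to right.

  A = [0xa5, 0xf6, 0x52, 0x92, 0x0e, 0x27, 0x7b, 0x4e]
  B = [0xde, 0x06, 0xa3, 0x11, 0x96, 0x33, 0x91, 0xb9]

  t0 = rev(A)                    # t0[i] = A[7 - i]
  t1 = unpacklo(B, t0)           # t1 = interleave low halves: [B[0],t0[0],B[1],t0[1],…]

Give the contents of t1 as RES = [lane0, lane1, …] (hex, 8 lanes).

RES = [0xde, 0x4e, 0x06, 0x7b, 0xa3, 0x27, 0x11, 0x0e]

  t0: 4e 7b 27 0e 92 52 f6 a5
  t1: de 4e 06 7b a3 27 11 0e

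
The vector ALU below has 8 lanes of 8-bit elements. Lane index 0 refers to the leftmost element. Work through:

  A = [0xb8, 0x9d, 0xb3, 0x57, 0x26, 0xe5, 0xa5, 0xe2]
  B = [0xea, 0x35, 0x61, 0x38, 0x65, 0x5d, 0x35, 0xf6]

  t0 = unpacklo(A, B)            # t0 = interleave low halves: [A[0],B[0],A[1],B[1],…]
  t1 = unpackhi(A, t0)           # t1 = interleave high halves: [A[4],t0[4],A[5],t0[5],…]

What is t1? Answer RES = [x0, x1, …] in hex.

  t0: b8 ea 9d 35 b3 61 57 38
  t1: 26 b3 e5 61 a5 57 e2 38

RES = [0x26, 0xb3, 0xe5, 0x61, 0xa5, 0x57, 0xe2, 0x38]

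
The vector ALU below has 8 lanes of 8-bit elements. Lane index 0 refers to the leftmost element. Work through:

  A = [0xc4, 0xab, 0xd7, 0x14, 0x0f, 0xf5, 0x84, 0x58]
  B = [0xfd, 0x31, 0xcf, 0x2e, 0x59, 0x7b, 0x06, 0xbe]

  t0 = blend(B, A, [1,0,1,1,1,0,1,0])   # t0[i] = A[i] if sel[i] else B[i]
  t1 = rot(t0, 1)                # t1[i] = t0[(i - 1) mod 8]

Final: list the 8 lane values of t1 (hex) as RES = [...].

RES = [ 0xbe  0xc4  0x31  0xd7  0x14  0x0f  0x7b  0x84 ]

  t0: c4 31 d7 14 0f 7b 84 be
  t1: be c4 31 d7 14 0f 7b 84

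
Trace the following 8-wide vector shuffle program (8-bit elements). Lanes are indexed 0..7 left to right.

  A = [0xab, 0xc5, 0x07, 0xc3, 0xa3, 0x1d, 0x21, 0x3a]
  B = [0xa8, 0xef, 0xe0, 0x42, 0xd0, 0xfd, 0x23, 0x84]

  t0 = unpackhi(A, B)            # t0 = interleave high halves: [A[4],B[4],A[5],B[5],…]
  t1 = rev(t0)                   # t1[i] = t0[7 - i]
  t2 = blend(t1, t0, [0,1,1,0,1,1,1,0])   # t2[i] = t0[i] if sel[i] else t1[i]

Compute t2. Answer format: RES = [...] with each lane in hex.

→ t0 |a3|d0|1d|fd|21|23|3a|84|
→ t1 |84|3a|23|21|fd|1d|d0|a3|
→ t2 |84|d0|1d|21|21|23|3a|a3|

RES = [ 0x84  0xd0  0x1d  0x21  0x21  0x23  0x3a  0xa3 ]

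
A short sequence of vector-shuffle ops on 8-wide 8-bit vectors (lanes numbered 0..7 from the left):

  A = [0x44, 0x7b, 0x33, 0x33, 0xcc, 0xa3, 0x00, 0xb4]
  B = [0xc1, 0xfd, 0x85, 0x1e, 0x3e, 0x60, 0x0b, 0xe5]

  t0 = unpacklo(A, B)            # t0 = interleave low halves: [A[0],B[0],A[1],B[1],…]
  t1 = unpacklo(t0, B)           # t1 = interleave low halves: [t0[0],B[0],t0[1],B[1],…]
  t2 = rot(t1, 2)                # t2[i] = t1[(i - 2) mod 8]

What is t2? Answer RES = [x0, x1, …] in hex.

RES = [ 0xfd  0x1e  0x44  0xc1  0xc1  0xfd  0x7b  0x85 ]

t0 = [0x44, 0xc1, 0x7b, 0xfd, 0x33, 0x85, 0x33, 0x1e]
t1 = [0x44, 0xc1, 0xc1, 0xfd, 0x7b, 0x85, 0xfd, 0x1e]
t2 = [0xfd, 0x1e, 0x44, 0xc1, 0xc1, 0xfd, 0x7b, 0x85]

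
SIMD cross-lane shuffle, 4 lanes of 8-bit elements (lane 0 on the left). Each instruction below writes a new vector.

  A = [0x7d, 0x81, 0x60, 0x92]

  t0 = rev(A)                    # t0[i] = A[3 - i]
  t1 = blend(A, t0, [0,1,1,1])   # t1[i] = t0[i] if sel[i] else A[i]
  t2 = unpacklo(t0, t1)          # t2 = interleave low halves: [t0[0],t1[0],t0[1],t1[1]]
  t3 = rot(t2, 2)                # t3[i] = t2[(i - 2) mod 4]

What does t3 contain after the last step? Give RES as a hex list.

RES = [0x60, 0x60, 0x92, 0x7d]

  t0: 92 60 81 7d
  t1: 7d 60 81 7d
  t2: 92 7d 60 60
  t3: 60 60 92 7d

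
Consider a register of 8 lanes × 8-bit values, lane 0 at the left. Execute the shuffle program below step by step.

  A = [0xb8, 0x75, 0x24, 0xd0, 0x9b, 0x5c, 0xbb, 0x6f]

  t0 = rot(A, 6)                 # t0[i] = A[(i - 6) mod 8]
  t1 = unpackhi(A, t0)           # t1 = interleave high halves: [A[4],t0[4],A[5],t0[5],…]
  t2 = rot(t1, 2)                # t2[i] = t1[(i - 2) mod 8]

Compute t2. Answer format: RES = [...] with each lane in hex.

t0 = [0x24, 0xd0, 0x9b, 0x5c, 0xbb, 0x6f, 0xb8, 0x75]
t1 = [0x9b, 0xbb, 0x5c, 0x6f, 0xbb, 0xb8, 0x6f, 0x75]
t2 = [0x6f, 0x75, 0x9b, 0xbb, 0x5c, 0x6f, 0xbb, 0xb8]

RES = [0x6f, 0x75, 0x9b, 0xbb, 0x5c, 0x6f, 0xbb, 0xb8]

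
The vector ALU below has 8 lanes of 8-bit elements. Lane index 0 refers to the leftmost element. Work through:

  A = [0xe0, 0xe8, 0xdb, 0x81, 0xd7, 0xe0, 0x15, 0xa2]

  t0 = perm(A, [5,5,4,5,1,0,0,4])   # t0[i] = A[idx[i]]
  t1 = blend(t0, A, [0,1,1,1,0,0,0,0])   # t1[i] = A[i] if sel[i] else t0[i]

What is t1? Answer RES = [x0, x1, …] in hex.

  t0: e0 e0 d7 e0 e8 e0 e0 d7
  t1: e0 e8 db 81 e8 e0 e0 d7

RES = [0xe0, 0xe8, 0xdb, 0x81, 0xe8, 0xe0, 0xe0, 0xd7]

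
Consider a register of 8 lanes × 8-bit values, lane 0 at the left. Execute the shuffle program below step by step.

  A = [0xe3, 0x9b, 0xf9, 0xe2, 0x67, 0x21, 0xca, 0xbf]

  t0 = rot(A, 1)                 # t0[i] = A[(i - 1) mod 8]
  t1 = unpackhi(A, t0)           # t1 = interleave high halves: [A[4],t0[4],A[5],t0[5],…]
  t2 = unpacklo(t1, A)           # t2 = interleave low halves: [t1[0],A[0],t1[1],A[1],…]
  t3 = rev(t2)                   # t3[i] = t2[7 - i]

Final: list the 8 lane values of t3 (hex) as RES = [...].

RES = [ 0xe2  0x67  0xf9  0x21  0x9b  0xe2  0xe3  0x67 ]

→ t0 |bf|e3|9b|f9|e2|67|21|ca|
→ t1 |67|e2|21|67|ca|21|bf|ca|
→ t2 |67|e3|e2|9b|21|f9|67|e2|
→ t3 |e2|67|f9|21|9b|e2|e3|67|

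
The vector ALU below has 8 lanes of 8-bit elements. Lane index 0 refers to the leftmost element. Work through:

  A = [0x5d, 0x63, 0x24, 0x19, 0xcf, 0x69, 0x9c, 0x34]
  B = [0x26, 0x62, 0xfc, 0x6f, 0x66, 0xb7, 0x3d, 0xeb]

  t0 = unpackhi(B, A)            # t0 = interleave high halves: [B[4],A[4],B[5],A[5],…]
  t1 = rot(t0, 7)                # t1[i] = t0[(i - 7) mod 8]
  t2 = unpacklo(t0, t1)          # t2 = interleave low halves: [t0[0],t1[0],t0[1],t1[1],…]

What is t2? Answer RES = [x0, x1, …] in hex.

→ t0 |66|cf|b7|69|3d|9c|eb|34|
→ t1 |cf|b7|69|3d|9c|eb|34|66|
→ t2 |66|cf|cf|b7|b7|69|69|3d|

RES = [0x66, 0xcf, 0xcf, 0xb7, 0xb7, 0x69, 0x69, 0x3d]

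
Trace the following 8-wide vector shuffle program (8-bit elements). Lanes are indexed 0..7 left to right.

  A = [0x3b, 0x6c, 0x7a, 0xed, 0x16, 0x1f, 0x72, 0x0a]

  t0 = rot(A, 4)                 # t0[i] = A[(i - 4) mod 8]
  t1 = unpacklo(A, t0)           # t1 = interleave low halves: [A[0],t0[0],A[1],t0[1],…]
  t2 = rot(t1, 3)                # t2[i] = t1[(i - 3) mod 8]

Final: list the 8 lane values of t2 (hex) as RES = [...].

RES = [0x72, 0xed, 0x0a, 0x3b, 0x16, 0x6c, 0x1f, 0x7a]

t0 = [0x16, 0x1f, 0x72, 0x0a, 0x3b, 0x6c, 0x7a, 0xed]
t1 = [0x3b, 0x16, 0x6c, 0x1f, 0x7a, 0x72, 0xed, 0x0a]
t2 = [0x72, 0xed, 0x0a, 0x3b, 0x16, 0x6c, 0x1f, 0x7a]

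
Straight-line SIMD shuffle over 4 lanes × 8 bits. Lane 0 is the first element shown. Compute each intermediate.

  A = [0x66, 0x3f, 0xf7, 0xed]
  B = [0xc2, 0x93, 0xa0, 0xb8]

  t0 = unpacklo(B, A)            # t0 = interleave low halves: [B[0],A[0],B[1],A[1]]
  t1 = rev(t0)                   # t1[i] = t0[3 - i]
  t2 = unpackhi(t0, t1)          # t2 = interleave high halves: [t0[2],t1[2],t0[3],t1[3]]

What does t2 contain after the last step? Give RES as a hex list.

t0 = [0xc2, 0x66, 0x93, 0x3f]
t1 = [0x3f, 0x93, 0x66, 0xc2]
t2 = [0x93, 0x66, 0x3f, 0xc2]

RES = [ 0x93  0x66  0x3f  0xc2 ]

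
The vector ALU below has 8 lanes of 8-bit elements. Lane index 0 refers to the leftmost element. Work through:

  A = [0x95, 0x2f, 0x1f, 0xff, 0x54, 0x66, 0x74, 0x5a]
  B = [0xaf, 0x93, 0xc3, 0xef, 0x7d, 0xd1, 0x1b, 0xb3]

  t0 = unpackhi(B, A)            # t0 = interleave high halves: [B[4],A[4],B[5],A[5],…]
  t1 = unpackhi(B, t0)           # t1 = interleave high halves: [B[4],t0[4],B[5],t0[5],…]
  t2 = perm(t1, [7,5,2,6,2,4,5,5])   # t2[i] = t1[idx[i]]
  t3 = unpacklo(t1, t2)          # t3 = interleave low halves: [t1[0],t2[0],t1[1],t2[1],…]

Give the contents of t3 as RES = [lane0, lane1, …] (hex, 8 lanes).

t0 = [0x7d, 0x54, 0xd1, 0x66, 0x1b, 0x74, 0xb3, 0x5a]
t1 = [0x7d, 0x1b, 0xd1, 0x74, 0x1b, 0xb3, 0xb3, 0x5a]
t2 = [0x5a, 0xb3, 0xd1, 0xb3, 0xd1, 0x1b, 0xb3, 0xb3]
t3 = [0x7d, 0x5a, 0x1b, 0xb3, 0xd1, 0xd1, 0x74, 0xb3]

RES = [0x7d, 0x5a, 0x1b, 0xb3, 0xd1, 0xd1, 0x74, 0xb3]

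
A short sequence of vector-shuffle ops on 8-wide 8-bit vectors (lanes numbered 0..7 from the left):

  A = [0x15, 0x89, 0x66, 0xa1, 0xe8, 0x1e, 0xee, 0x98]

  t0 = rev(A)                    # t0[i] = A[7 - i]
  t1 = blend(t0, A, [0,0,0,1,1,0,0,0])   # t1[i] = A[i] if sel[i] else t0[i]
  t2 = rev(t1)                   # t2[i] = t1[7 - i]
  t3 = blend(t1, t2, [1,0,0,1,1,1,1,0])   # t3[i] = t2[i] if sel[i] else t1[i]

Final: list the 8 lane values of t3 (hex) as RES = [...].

RES = [0x15, 0xee, 0x1e, 0xe8, 0xa1, 0x1e, 0xee, 0x15]

t0 = [0x98, 0xee, 0x1e, 0xe8, 0xa1, 0x66, 0x89, 0x15]
t1 = [0x98, 0xee, 0x1e, 0xa1, 0xe8, 0x66, 0x89, 0x15]
t2 = [0x15, 0x89, 0x66, 0xe8, 0xa1, 0x1e, 0xee, 0x98]
t3 = [0x15, 0xee, 0x1e, 0xe8, 0xa1, 0x1e, 0xee, 0x15]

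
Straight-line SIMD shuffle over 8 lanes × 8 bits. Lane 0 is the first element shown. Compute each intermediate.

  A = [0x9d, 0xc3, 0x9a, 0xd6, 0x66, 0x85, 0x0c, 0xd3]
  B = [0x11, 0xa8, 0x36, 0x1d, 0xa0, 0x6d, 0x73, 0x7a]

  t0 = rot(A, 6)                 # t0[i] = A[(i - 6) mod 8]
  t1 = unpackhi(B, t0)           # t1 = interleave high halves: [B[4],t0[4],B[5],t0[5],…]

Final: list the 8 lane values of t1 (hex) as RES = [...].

→ t0 |9a|d6|66|85|0c|d3|9d|c3|
→ t1 |a0|0c|6d|d3|73|9d|7a|c3|

RES = [0xa0, 0x0c, 0x6d, 0xd3, 0x73, 0x9d, 0x7a, 0xc3]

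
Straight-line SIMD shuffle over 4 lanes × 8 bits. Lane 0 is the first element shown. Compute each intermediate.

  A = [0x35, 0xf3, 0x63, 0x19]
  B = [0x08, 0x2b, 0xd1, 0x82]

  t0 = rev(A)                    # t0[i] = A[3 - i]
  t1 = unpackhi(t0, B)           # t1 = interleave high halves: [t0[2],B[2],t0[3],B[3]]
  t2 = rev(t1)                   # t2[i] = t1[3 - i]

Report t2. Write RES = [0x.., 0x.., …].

RES = [0x82, 0x35, 0xd1, 0xf3]

t0 = [0x19, 0x63, 0xf3, 0x35]
t1 = [0xf3, 0xd1, 0x35, 0x82]
t2 = [0x82, 0x35, 0xd1, 0xf3]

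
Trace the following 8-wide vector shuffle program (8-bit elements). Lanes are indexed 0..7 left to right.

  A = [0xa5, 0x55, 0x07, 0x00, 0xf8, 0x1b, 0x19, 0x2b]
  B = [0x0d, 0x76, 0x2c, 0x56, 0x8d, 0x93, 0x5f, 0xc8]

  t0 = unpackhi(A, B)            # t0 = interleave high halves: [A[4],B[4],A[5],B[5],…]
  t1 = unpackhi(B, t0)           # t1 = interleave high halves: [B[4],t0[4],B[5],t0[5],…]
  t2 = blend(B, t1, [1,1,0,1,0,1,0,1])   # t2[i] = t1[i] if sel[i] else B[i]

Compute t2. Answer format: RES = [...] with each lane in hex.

  t0: f8 8d 1b 93 19 5f 2b c8
  t1: 8d 19 93 5f 5f 2b c8 c8
  t2: 8d 19 2c 5f 8d 2b 5f c8

RES = [0x8d, 0x19, 0x2c, 0x5f, 0x8d, 0x2b, 0x5f, 0xc8]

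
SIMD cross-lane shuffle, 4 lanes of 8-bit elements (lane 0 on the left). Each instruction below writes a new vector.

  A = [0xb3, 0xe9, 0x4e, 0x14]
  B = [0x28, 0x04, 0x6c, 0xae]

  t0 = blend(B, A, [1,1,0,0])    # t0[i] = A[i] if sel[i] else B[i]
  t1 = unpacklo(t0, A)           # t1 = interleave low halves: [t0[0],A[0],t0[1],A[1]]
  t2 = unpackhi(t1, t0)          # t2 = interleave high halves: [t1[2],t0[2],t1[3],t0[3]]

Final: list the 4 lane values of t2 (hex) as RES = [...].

RES = [ 0xe9  0x6c  0xe9  0xae ]

  t0: b3 e9 6c ae
  t1: b3 b3 e9 e9
  t2: e9 6c e9 ae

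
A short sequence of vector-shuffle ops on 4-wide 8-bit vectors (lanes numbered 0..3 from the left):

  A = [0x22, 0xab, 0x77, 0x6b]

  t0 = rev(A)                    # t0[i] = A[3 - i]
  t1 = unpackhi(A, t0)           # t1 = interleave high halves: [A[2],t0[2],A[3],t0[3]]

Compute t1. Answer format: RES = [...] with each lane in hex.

RES = [0x77, 0xab, 0x6b, 0x22]

→ t0 |6b|77|ab|22|
→ t1 |77|ab|6b|22|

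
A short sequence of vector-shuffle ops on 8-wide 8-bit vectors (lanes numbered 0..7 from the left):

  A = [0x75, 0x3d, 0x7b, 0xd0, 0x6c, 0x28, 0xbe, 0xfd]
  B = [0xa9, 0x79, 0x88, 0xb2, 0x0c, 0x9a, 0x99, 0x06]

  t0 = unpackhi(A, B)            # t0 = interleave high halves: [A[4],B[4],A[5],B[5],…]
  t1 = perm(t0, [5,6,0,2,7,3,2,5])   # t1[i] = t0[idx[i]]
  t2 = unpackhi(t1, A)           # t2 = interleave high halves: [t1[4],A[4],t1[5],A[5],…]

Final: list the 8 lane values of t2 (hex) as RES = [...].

RES = [0x06, 0x6c, 0x9a, 0x28, 0x28, 0xbe, 0x99, 0xfd]

t0 = [0x6c, 0x0c, 0x28, 0x9a, 0xbe, 0x99, 0xfd, 0x06]
t1 = [0x99, 0xfd, 0x6c, 0x28, 0x06, 0x9a, 0x28, 0x99]
t2 = [0x06, 0x6c, 0x9a, 0x28, 0x28, 0xbe, 0x99, 0xfd]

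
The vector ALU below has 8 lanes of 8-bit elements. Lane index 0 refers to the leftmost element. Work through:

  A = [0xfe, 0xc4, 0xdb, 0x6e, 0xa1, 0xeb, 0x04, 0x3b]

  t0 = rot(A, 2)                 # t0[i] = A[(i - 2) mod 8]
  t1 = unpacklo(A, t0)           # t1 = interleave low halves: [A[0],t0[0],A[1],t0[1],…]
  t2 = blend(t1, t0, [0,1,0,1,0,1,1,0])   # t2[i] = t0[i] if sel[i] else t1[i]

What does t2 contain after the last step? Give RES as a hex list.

RES = [ 0xfe  0x3b  0xc4  0xc4  0xdb  0x6e  0xa1  0xc4 ]

  t0: 04 3b fe c4 db 6e a1 eb
  t1: fe 04 c4 3b db fe 6e c4
  t2: fe 3b c4 c4 db 6e a1 c4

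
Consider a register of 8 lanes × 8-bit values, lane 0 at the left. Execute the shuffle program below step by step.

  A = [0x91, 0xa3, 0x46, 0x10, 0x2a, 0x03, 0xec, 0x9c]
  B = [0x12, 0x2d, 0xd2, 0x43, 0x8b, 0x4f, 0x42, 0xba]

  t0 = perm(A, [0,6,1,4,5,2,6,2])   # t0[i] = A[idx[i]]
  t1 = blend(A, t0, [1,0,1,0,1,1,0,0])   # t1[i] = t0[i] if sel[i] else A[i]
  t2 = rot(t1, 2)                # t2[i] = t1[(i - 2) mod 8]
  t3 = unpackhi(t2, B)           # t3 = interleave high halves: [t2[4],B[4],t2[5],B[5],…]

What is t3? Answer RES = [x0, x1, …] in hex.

RES = [ 0xa3  0x8b  0x10  0x4f  0x03  0x42  0x46  0xba ]

→ t0 |91|ec|a3|2a|03|46|ec|46|
→ t1 |91|a3|a3|10|03|46|ec|9c|
→ t2 |ec|9c|91|a3|a3|10|03|46|
→ t3 |a3|8b|10|4f|03|42|46|ba|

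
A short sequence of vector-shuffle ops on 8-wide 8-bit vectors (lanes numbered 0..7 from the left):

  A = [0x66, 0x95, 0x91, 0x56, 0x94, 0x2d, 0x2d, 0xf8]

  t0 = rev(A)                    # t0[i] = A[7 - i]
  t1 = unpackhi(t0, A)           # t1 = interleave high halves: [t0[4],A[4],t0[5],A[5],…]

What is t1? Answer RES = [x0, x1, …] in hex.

RES = [0x56, 0x94, 0x91, 0x2d, 0x95, 0x2d, 0x66, 0xf8]

  t0: f8 2d 2d 94 56 91 95 66
  t1: 56 94 91 2d 95 2d 66 f8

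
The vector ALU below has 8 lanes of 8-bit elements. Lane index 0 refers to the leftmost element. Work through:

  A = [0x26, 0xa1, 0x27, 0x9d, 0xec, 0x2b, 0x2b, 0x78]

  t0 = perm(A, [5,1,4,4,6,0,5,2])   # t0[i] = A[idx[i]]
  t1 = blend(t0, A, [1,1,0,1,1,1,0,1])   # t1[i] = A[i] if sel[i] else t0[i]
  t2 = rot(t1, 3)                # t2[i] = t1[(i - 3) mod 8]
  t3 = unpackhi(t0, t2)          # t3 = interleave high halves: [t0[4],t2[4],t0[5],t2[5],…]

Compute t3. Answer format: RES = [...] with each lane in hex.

t0 = [0x2b, 0xa1, 0xec, 0xec, 0x2b, 0x26, 0x2b, 0x27]
t1 = [0x26, 0xa1, 0xec, 0x9d, 0xec, 0x2b, 0x2b, 0x78]
t2 = [0x2b, 0x2b, 0x78, 0x26, 0xa1, 0xec, 0x9d, 0xec]
t3 = [0x2b, 0xa1, 0x26, 0xec, 0x2b, 0x9d, 0x27, 0xec]

RES = [0x2b, 0xa1, 0x26, 0xec, 0x2b, 0x9d, 0x27, 0xec]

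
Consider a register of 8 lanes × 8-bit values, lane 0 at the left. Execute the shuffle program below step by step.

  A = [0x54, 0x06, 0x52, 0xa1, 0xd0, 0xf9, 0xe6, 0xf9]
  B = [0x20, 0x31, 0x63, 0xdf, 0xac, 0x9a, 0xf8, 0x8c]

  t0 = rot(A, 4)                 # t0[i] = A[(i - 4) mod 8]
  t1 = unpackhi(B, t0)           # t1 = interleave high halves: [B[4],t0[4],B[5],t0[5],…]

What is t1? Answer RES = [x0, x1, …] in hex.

RES = [0xac, 0x54, 0x9a, 0x06, 0xf8, 0x52, 0x8c, 0xa1]

t0 = [0xd0, 0xf9, 0xe6, 0xf9, 0x54, 0x06, 0x52, 0xa1]
t1 = [0xac, 0x54, 0x9a, 0x06, 0xf8, 0x52, 0x8c, 0xa1]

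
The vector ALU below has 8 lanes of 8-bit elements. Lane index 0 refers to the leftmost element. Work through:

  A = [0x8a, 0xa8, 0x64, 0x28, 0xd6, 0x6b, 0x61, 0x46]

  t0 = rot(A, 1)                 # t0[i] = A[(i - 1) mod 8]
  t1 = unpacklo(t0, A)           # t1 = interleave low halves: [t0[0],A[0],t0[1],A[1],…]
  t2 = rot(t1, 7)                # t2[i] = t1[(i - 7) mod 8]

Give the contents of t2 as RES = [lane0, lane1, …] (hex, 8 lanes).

  t0: 46 8a a8 64 28 d6 6b 61
  t1: 46 8a 8a a8 a8 64 64 28
  t2: 8a 8a a8 a8 64 64 28 46

RES = [0x8a, 0x8a, 0xa8, 0xa8, 0x64, 0x64, 0x28, 0x46]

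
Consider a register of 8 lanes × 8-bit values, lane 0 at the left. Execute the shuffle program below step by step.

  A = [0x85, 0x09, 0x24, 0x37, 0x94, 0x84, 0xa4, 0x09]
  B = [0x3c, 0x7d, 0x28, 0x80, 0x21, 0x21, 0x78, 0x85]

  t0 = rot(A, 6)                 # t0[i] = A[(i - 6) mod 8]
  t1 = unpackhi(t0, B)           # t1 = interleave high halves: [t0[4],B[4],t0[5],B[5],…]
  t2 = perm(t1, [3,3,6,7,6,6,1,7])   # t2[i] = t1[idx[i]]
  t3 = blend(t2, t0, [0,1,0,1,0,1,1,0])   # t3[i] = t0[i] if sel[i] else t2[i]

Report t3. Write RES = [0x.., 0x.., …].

t0 = [0x24, 0x37, 0x94, 0x84, 0xa4, 0x09, 0x85, 0x09]
t1 = [0xa4, 0x21, 0x09, 0x21, 0x85, 0x78, 0x09, 0x85]
t2 = [0x21, 0x21, 0x09, 0x85, 0x09, 0x09, 0x21, 0x85]
t3 = [0x21, 0x37, 0x09, 0x84, 0x09, 0x09, 0x85, 0x85]

RES = [ 0x21  0x37  0x09  0x84  0x09  0x09  0x85  0x85 ]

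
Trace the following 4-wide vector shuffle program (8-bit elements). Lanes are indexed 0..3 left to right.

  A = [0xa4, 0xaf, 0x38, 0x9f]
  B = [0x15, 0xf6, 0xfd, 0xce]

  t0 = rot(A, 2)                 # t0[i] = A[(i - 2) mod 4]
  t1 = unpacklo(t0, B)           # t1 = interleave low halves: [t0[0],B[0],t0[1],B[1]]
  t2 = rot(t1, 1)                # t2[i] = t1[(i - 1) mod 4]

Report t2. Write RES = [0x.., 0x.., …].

RES = [0xf6, 0x38, 0x15, 0x9f]

→ t0 |38|9f|a4|af|
→ t1 |38|15|9f|f6|
→ t2 |f6|38|15|9f|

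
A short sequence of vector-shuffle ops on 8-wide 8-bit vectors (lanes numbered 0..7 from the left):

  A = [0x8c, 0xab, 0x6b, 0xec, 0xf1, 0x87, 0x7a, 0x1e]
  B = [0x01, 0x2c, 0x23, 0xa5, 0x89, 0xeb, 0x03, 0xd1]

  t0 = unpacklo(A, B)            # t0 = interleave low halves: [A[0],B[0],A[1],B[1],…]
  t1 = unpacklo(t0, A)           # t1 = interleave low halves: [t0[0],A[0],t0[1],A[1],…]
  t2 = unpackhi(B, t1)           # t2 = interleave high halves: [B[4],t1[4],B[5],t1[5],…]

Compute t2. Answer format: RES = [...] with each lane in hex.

→ t0 |8c|01|ab|2c|6b|23|ec|a5|
→ t1 |8c|8c|01|ab|ab|6b|2c|ec|
→ t2 |89|ab|eb|6b|03|2c|d1|ec|

RES = [ 0x89  0xab  0xeb  0x6b  0x03  0x2c  0xd1  0xec ]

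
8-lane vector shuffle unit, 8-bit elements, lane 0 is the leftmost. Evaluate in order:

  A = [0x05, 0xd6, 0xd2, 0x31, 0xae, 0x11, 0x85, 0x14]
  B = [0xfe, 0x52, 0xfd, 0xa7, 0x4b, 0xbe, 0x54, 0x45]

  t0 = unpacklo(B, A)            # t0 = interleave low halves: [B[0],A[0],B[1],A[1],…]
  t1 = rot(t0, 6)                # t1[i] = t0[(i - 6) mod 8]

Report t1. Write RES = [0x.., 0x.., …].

RES = [ 0x52  0xd6  0xfd  0xd2  0xa7  0x31  0xfe  0x05 ]

t0 = [0xfe, 0x05, 0x52, 0xd6, 0xfd, 0xd2, 0xa7, 0x31]
t1 = [0x52, 0xd6, 0xfd, 0xd2, 0xa7, 0x31, 0xfe, 0x05]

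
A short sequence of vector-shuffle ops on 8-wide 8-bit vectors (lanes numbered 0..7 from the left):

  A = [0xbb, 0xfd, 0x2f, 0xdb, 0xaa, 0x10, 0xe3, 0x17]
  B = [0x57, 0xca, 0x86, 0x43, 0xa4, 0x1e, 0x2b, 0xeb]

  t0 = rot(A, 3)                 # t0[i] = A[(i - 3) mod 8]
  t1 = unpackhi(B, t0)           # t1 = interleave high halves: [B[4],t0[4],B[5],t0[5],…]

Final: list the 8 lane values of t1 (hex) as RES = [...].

  t0: 10 e3 17 bb fd 2f db aa
  t1: a4 fd 1e 2f 2b db eb aa

RES = [ 0xa4  0xfd  0x1e  0x2f  0x2b  0xdb  0xeb  0xaa ]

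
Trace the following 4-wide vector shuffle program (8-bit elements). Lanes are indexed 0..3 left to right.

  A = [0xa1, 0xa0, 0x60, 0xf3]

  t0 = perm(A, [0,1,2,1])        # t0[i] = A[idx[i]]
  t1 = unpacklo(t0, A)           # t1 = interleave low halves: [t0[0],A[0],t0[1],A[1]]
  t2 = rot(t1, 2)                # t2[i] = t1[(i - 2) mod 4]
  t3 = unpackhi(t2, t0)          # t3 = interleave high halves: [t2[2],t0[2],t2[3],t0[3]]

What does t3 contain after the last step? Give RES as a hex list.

RES = [0xa1, 0x60, 0xa1, 0xa0]

  t0: a1 a0 60 a0
  t1: a1 a1 a0 a0
  t2: a0 a0 a1 a1
  t3: a1 60 a1 a0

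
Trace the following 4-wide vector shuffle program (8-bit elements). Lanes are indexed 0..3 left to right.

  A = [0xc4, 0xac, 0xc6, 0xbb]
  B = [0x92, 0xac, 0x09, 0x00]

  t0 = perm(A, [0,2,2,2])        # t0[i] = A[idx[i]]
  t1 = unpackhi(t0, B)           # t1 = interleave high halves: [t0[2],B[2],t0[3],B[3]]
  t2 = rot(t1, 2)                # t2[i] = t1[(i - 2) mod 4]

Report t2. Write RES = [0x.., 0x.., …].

  t0: c4 c6 c6 c6
  t1: c6 09 c6 00
  t2: c6 00 c6 09

RES = [0xc6, 0x00, 0xc6, 0x09]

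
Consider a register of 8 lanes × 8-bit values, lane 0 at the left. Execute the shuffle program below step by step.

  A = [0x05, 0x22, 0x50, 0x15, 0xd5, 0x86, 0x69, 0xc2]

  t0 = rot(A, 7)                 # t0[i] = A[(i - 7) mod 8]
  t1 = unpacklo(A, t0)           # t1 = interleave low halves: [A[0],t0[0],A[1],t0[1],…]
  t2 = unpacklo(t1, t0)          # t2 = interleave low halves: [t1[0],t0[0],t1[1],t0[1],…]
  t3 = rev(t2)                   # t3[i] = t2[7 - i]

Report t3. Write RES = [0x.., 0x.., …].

t0 = [0x22, 0x50, 0x15, 0xd5, 0x86, 0x69, 0xc2, 0x05]
t1 = [0x05, 0x22, 0x22, 0x50, 0x50, 0x15, 0x15, 0xd5]
t2 = [0x05, 0x22, 0x22, 0x50, 0x22, 0x15, 0x50, 0xd5]
t3 = [0xd5, 0x50, 0x15, 0x22, 0x50, 0x22, 0x22, 0x05]

RES = [0xd5, 0x50, 0x15, 0x22, 0x50, 0x22, 0x22, 0x05]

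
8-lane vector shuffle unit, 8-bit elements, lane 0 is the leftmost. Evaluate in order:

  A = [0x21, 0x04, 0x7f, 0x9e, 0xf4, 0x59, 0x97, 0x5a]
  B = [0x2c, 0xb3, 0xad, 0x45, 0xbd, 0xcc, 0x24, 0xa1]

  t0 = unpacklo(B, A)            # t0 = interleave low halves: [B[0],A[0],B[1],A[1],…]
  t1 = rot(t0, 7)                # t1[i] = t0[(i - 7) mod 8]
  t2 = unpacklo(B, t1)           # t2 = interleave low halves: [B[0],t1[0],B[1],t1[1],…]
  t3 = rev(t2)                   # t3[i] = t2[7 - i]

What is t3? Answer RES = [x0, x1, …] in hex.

RES = [ 0xad  0x45  0x04  0xad  0xb3  0xb3  0x21  0x2c ]

  t0: 2c 21 b3 04 ad 7f 45 9e
  t1: 21 b3 04 ad 7f 45 9e 2c
  t2: 2c 21 b3 b3 ad 04 45 ad
  t3: ad 45 04 ad b3 b3 21 2c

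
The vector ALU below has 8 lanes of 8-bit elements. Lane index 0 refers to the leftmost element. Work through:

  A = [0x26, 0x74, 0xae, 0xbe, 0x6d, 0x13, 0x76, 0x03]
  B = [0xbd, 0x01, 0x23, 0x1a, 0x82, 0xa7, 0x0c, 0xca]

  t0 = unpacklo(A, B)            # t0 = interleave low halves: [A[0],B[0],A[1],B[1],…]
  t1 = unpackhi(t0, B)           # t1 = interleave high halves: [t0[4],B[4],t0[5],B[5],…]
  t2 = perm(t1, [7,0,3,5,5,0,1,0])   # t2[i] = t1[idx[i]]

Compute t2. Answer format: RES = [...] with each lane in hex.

RES = [0xca, 0xae, 0xa7, 0x0c, 0x0c, 0xae, 0x82, 0xae]

  t0: 26 bd 74 01 ae 23 be 1a
  t1: ae 82 23 a7 be 0c 1a ca
  t2: ca ae a7 0c 0c ae 82 ae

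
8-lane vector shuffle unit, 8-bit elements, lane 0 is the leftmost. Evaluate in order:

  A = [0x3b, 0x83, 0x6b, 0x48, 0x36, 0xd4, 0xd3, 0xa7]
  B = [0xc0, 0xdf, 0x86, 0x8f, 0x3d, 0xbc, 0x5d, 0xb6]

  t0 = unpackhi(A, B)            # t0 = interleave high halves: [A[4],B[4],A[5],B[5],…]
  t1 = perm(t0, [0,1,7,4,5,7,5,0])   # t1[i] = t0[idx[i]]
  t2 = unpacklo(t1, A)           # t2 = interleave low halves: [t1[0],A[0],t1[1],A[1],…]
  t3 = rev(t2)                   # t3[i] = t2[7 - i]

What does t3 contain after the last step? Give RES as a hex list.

RES = [0x48, 0xd3, 0x6b, 0xb6, 0x83, 0x3d, 0x3b, 0x36]

  t0: 36 3d d4 bc d3 5d a7 b6
  t1: 36 3d b6 d3 5d b6 5d 36
  t2: 36 3b 3d 83 b6 6b d3 48
  t3: 48 d3 6b b6 83 3d 3b 36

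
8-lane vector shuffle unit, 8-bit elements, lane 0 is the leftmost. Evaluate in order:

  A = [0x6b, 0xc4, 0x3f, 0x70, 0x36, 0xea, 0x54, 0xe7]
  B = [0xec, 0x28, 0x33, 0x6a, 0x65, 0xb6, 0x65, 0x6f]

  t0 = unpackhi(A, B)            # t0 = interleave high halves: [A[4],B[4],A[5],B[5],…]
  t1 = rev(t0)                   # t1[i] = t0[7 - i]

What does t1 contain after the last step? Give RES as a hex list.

RES = [0x6f, 0xe7, 0x65, 0x54, 0xb6, 0xea, 0x65, 0x36]

  t0: 36 65 ea b6 54 65 e7 6f
  t1: 6f e7 65 54 b6 ea 65 36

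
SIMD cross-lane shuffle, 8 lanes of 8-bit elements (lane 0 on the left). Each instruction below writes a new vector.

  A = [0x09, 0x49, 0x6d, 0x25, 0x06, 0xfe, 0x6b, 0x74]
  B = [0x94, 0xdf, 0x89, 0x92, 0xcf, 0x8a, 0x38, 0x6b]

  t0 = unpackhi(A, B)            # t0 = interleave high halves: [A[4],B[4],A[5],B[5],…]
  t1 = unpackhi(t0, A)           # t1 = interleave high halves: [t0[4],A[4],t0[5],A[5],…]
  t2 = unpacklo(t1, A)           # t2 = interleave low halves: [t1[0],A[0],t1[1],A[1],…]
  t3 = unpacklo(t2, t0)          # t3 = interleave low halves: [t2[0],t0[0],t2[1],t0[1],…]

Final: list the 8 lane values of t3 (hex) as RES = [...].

RES = [0x6b, 0x06, 0x09, 0xcf, 0x06, 0xfe, 0x49, 0x8a]

t0 = [0x06, 0xcf, 0xfe, 0x8a, 0x6b, 0x38, 0x74, 0x6b]
t1 = [0x6b, 0x06, 0x38, 0xfe, 0x74, 0x6b, 0x6b, 0x74]
t2 = [0x6b, 0x09, 0x06, 0x49, 0x38, 0x6d, 0xfe, 0x25]
t3 = [0x6b, 0x06, 0x09, 0xcf, 0x06, 0xfe, 0x49, 0x8a]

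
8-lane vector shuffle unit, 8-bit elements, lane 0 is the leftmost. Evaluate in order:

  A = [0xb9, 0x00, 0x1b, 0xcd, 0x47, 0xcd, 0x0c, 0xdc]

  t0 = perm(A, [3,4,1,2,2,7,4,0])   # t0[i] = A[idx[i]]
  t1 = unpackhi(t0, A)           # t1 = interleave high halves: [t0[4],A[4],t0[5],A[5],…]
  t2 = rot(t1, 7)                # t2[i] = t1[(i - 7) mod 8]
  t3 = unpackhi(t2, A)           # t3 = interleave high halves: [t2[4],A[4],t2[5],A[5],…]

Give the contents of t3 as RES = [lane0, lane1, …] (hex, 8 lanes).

RES = [ 0x0c  0x47  0xb9  0xcd  0xdc  0x0c  0x1b  0xdc ]

  t0: cd 47 00 1b 1b dc 47 b9
  t1: 1b 47 dc cd 47 0c b9 dc
  t2: 47 dc cd 47 0c b9 dc 1b
  t3: 0c 47 b9 cd dc 0c 1b dc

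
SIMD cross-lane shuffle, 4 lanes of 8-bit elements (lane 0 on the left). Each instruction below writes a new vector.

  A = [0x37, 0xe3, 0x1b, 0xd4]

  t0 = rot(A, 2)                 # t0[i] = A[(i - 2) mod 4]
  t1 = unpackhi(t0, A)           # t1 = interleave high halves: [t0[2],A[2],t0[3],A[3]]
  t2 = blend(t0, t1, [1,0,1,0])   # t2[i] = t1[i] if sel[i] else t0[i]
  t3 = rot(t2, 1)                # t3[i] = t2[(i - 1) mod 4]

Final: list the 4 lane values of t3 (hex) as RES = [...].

→ t0 |1b|d4|37|e3|
→ t1 |37|1b|e3|d4|
→ t2 |37|d4|e3|e3|
→ t3 |e3|37|d4|e3|

RES = [0xe3, 0x37, 0xd4, 0xe3]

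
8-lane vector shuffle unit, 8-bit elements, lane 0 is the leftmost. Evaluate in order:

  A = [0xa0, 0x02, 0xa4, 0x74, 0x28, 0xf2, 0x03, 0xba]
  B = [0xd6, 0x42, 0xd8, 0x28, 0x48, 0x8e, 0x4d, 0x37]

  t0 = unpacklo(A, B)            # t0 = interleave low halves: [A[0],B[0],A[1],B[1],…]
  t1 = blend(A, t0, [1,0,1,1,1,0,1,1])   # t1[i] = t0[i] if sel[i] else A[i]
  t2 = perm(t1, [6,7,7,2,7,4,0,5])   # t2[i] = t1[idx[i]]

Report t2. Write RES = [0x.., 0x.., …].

RES = [ 0x74  0x28  0x28  0x02  0x28  0xa4  0xa0  0xf2 ]

→ t0 |a0|d6|02|42|a4|d8|74|28|
→ t1 |a0|02|02|42|a4|f2|74|28|
→ t2 |74|28|28|02|28|a4|a0|f2|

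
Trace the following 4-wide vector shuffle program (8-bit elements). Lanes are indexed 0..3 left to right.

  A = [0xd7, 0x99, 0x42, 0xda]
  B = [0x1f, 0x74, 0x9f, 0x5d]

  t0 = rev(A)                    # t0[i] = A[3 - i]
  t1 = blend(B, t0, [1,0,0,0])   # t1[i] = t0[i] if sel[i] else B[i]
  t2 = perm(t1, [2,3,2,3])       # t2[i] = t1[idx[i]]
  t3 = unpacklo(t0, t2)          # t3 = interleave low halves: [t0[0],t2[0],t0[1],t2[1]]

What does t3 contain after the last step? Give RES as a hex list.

RES = [0xda, 0x9f, 0x42, 0x5d]

→ t0 |da|42|99|d7|
→ t1 |da|74|9f|5d|
→ t2 |9f|5d|9f|5d|
→ t3 |da|9f|42|5d|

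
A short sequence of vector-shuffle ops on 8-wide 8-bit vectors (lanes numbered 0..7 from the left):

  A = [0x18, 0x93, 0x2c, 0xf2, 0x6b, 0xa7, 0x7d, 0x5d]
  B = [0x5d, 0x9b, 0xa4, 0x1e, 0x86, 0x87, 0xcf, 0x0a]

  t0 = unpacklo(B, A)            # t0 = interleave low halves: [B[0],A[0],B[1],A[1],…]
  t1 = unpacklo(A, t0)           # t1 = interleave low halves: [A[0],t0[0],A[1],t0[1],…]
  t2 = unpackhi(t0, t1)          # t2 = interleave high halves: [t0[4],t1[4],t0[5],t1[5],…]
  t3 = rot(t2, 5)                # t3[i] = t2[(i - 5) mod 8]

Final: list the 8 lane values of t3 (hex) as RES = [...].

RES = [0x9b, 0x1e, 0xf2, 0xf2, 0x93, 0xa4, 0x2c, 0x2c]

  t0: 5d 18 9b 93 a4 2c 1e f2
  t1: 18 5d 93 18 2c 9b f2 93
  t2: a4 2c 2c 9b 1e f2 f2 93
  t3: 9b 1e f2 f2 93 a4 2c 2c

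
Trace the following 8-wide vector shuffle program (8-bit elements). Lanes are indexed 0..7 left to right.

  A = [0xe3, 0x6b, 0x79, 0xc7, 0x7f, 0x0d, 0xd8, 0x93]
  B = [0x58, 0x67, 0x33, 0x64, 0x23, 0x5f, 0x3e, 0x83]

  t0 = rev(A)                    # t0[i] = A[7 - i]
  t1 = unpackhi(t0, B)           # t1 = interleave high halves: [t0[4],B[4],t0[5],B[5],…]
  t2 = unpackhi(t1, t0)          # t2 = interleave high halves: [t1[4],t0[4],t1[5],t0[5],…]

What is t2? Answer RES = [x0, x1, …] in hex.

RES = [ 0x6b  0xc7  0x3e  0x79  0xe3  0x6b  0x83  0xe3 ]

→ t0 |93|d8|0d|7f|c7|79|6b|e3|
→ t1 |c7|23|79|5f|6b|3e|e3|83|
→ t2 |6b|c7|3e|79|e3|6b|83|e3|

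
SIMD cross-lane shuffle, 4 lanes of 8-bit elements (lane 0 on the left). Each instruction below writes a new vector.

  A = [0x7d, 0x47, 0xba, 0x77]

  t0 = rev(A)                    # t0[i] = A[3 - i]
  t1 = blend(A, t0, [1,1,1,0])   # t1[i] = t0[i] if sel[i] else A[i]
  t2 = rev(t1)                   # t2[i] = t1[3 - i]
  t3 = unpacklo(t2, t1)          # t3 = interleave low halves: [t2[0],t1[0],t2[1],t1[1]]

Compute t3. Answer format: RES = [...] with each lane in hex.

RES = [ 0x77  0x77  0x47  0xba ]

→ t0 |77|ba|47|7d|
→ t1 |77|ba|47|77|
→ t2 |77|47|ba|77|
→ t3 |77|77|47|ba|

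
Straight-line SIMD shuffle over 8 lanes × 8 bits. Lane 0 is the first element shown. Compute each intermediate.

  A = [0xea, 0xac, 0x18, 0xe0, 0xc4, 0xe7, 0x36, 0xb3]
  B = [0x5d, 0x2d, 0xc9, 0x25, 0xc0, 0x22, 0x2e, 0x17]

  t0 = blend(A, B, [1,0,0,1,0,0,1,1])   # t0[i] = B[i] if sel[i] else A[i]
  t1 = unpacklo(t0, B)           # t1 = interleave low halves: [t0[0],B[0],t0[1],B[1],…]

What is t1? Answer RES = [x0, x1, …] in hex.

→ t0 |5d|ac|18|25|c4|e7|2e|17|
→ t1 |5d|5d|ac|2d|18|c9|25|25|

RES = [0x5d, 0x5d, 0xac, 0x2d, 0x18, 0xc9, 0x25, 0x25]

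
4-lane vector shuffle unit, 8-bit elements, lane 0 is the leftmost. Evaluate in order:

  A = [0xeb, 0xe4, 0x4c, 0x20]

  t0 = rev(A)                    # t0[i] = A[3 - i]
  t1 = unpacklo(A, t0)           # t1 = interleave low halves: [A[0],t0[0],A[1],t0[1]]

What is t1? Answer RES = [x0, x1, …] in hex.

  t0: 20 4c e4 eb
  t1: eb 20 e4 4c

RES = [0xeb, 0x20, 0xe4, 0x4c]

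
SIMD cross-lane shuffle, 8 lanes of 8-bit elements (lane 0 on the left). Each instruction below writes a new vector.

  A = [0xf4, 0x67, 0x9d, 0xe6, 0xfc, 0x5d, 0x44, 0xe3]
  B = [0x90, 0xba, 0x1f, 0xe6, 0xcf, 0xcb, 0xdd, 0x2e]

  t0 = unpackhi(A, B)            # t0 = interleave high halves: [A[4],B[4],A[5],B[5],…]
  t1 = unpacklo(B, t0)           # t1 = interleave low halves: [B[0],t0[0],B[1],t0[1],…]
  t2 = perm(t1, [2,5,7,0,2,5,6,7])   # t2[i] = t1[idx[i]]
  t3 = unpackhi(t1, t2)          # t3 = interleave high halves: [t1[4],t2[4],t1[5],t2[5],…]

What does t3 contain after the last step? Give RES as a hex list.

RES = [ 0x1f  0xba  0x5d  0x5d  0xe6  0xe6  0xcb  0xcb ]

  t0: fc cf 5d cb 44 dd e3 2e
  t1: 90 fc ba cf 1f 5d e6 cb
  t2: ba 5d cb 90 ba 5d e6 cb
  t3: 1f ba 5d 5d e6 e6 cb cb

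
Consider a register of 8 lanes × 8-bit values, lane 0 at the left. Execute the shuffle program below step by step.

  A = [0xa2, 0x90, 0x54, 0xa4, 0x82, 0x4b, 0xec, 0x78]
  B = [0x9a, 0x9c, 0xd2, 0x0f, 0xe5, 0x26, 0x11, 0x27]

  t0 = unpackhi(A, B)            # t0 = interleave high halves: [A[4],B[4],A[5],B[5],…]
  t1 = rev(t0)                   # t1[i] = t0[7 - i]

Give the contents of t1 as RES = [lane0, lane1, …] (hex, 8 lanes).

RES = [ 0x27  0x78  0x11  0xec  0x26  0x4b  0xe5  0x82 ]

→ t0 |82|e5|4b|26|ec|11|78|27|
→ t1 |27|78|11|ec|26|4b|e5|82|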